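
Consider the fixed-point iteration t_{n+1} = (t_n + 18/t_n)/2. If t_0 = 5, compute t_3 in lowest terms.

26628001/6276280

t_1 = (5 + 18/5)/2 = 43/10.
t_2 = (43/10 + 18/(43/10))/2 = 3649/860.
t_3 = (3649/860 + 18/(3649/860))/2 = 26628001/6276280.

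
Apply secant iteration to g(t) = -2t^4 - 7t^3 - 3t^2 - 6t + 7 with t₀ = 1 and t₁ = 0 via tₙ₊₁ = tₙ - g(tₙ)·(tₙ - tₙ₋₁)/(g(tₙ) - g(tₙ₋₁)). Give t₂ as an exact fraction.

g(1) = -11, g(0) = 7. t₂ = 0 - 7·(0 - 1)/(7 - (-11)) = 7/18.

7/18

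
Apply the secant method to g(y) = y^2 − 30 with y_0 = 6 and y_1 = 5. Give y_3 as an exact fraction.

g(6) = 6, g(5) = −5. y_2 = 5 − (−5)·(5 − 6)/((−5) − 6) = 60/11.
g(5) = −5, g(60/11) = −30/121. y_3 = (60/11) − (−30/121)·((60/11) − 5)/((−30/121) − (−5)) = 126/23.

126/23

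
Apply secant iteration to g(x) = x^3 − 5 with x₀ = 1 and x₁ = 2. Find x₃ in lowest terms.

265/157

g(1) = −4, g(2) = 3. x₂ = 2 − 3·(2 − 1)/(3 − (−4)) = 11/7.
g(2) = 3, g(11/7) = −384/343. x₃ = (11/7) − (−384/343)·((11/7) − 2)/((−384/343) − 3) = 265/157.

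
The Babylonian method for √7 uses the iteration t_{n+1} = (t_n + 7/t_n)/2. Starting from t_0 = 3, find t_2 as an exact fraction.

127/48

t_1 = (3 + 7/3)/2 = 8/3.
t_2 = (8/3 + 7/(8/3))/2 = 127/48.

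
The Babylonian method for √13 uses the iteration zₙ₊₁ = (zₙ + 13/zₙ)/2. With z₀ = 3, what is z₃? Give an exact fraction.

14159/3927

z₁ = (3 + 13/3)/2 = 11/3.
z₂ = (11/3 + 13/(11/3))/2 = 119/33.
z₃ = (119/33 + 13/(119/33))/2 = 14159/3927.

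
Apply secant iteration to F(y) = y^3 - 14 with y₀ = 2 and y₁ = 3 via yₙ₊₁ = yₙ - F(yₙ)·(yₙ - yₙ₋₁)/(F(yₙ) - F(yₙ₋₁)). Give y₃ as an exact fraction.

F(2) = -6, F(3) = 13. y₂ = 3 - 13·(3 - 2)/(13 - (-6)) = 44/19.
F(3) = 13, F(44/19) = -10842/6859. y₃ = (44/19) - (-10842/6859)·((44/19) - 3)/((-10842/6859) - 13) = 18386/7693.

18386/7693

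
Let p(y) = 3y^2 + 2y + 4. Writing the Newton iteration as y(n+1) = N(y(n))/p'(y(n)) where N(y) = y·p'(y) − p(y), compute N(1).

−1

p'(y) = 6y + 2.
N(y) = y·p'(y) − p(y) = y·(6y + 2) − (3y^2 + 2y + 4) = 3y^2 − 4.
N(1) = −1.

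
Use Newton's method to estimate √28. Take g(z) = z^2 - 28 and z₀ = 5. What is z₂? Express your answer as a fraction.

5609/1060

g'(z) = 2z.
g(5) = -3, g'(5) = 10, so z₁ = 5 - (-3)/10 = 53/10.
g(53/10) = 9/100, g'(53/10) = 53/5, so z₂ = (53/10) - (9/100)/(53/5) = 5609/1060.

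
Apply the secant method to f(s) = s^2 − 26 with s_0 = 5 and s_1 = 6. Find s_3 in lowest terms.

f(5) = −1, f(6) = 10. s_2 = 6 − 10·(6 − 5)/(10 − (−1)) = 56/11.
f(6) = 10, f(56/11) = −10/121. s_3 = (56/11) − (−10/121)·((56/11) − 6)/((−10/121) − 10) = 311/61.

311/61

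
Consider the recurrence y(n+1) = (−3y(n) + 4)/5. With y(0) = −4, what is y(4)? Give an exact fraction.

y(1) = (−3·(−4) + 4)/5 = 16/5.
y(2) = (−3·(16/5) + 4)/5 = −28/25.
y(3) = (−3·(−28/25) + 4)/5 = 184/125.
y(4) = (−3·(184/125) + 4)/5 = −52/625.

−52/625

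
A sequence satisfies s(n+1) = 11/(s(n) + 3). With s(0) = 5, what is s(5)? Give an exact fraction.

10604/5015

s(1) = 11/(5 + 3) = 11/8.
s(2) = 11/(11/8 + 3) = 88/35.
s(3) = 11/(88/35 + 3) = 385/193.
s(4) = 11/(385/193 + 3) = 2123/964.
s(5) = 11/(2123/964 + 3) = 10604/5015.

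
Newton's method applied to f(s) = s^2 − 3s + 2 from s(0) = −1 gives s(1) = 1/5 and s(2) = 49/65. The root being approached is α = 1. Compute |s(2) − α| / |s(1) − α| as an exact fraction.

s(1) − α = 1/5 − 1 = −4/5, so |s(1) − α| = 4/5.
s(2) − α = 49/65 − 1 = −16/65, so |s(2) − α| = 16/65.
Ratio = (16/65) / (4/5) = 4/13.

4/13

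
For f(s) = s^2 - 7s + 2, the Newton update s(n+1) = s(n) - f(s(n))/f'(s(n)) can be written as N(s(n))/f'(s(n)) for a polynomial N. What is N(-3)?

f'(s) = 2s - 7.
N(s) = s·f'(s) - f(s) = s·(2s - 7) - (s^2 - 7s + 2) = s^2 - 2.
N(-3) = 7.

7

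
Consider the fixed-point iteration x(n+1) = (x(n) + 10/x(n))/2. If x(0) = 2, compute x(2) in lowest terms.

x(1) = (2 + 10/2)/2 = 7/2.
x(2) = (7/2 + 10/(7/2))/2 = 89/28.

89/28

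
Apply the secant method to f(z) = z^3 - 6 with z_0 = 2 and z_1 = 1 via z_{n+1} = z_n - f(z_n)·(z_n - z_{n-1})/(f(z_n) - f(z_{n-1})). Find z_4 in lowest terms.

f(2) = 2, f(1) = -5. z_2 = 1 - (-5)·(1 - 2)/((-5) - 2) = 12/7.
f(1) = -5, f(12/7) = -330/343. z_3 = (12/7) - (-330/343)·((12/7) - 1)/((-330/343) - (-5)) = 522/277.
f(12/7) = -330/343, f(522/277) = 14713050/21253933. z_4 = (522/277) - (14713050/21253933)·((522/277) - (12/7))/((14713050/21253933) - (-330/343)) = 11044753/6091098.

11044753/6091098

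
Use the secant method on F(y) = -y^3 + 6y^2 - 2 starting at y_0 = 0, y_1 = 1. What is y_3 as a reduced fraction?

F(0) = -2, F(1) = 3. y_2 = 1 - 3·(1 - 0)/(3 - (-2)) = 2/5.
F(1) = 3, F(2/5) = -138/125. y_3 = (2/5) - (-138/125)·((2/5) - 1)/((-138/125) - 3) = 32/57.

32/57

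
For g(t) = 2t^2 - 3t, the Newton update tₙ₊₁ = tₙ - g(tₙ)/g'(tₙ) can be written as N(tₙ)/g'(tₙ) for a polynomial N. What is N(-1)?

2

g'(t) = 4t - 3.
N(t) = t·g'(t) - g(t) = t·(4t - 3) - (2t^2 - 3t) = 2t^2.
N(-1) = 2.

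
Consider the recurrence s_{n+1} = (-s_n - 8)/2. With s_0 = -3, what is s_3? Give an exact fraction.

s_1 = (-(-3) - 8)/2 = -5/2.
s_2 = (-(-5/2) - 8)/2 = -11/4.
s_3 = (-(-11/4) - 8)/2 = -21/8.

-21/8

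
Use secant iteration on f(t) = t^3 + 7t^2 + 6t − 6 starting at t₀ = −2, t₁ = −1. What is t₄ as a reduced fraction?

f(−2) = 2, f(−1) = −6. t₂ = (−1) − (−6)·((−1) − (−2))/((−6) − 2) = −7/4.
f(−1) = −6, f(−7/4) = −27/64. t₃ = (−7/4) − (−27/64)·((−7/4) − (−1))/((−27/64) − (−6)) = −215/119.
f(−7/4) = −27/64, f(−215/119) = 188406/1685159. t₄ = (−215/119) − (188406/1685159)·((−215/119) − (−7/4))/((188406/1685159) − (−27/64)) = −3826151/2131751.

−3826151/2131751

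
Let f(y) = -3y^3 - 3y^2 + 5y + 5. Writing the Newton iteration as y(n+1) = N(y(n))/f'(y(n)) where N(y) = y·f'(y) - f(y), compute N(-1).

-2

f'(y) = -9y^2 - 6y + 5.
N(y) = y·f'(y) - f(y) = y·(-9y^2 - 6y + 5) - (-3y^3 - 3y^2 + 5y + 5) = -6y^3 - 3y^2 - 5.
N(-1) = -2.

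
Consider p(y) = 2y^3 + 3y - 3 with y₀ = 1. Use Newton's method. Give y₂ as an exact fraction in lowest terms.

p'(y) = 6y^2 + 3.
p(1) = 2, p'(1) = 9, so y₁ = 1 - 2/9 = 7/9.
p(7/9) = 200/729, p'(7/9) = 179/27, so y₂ = (7/9) - (200/729)/(179/27) = 3559/4833.

3559/4833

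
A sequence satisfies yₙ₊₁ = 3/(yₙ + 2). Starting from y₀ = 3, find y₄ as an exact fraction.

123/121

y₁ = 3/(3 + 2) = 3/5.
y₂ = 3/(3/5 + 2) = 15/13.
y₃ = 3/(15/13 + 2) = 39/41.
y₄ = 3/(39/41 + 2) = 123/121.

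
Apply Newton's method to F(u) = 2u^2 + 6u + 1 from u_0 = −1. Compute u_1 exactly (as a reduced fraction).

1/2

F'(u) = 4u + 6.
F(−1) = −3, F'(−1) = 2, so u_1 = (−1) − (−3)/2 = 1/2.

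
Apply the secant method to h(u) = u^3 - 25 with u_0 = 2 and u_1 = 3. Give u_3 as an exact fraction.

h(2) = -17, h(3) = 2. u_2 = 3 - 2·(3 - 2)/(2 - (-17)) = 55/19.
h(3) = 2, h(55/19) = -5100/6859. u_3 = (55/19) - (-5100/6859)·((55/19) - 3)/((-5100/6859) - 2) = 27505/9409.

27505/9409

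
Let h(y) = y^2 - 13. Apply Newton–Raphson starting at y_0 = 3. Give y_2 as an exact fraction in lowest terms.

119/33

h'(y) = 2y.
h(3) = -4, h'(3) = 6, so y_1 = 3 - (-4)/6 = 11/3.
h(11/3) = 4/9, h'(11/3) = 22/3, so y_2 = (11/3) - (4/9)/(22/3) = 119/33.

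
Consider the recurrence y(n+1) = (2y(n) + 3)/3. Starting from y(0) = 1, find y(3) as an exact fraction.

y(1) = (2·1 + 3)/3 = 5/3.
y(2) = (2·(5/3) + 3)/3 = 19/9.
y(3) = (2·(19/9) + 3)/3 = 65/27.

65/27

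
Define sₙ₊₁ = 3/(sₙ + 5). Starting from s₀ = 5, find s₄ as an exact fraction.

s₁ = 3/(5 + 5) = 3/10.
s₂ = 3/(3/10 + 5) = 30/53.
s₃ = 3/(30/53 + 5) = 159/295.
s₄ = 3/(159/295 + 5) = 885/1634.

885/1634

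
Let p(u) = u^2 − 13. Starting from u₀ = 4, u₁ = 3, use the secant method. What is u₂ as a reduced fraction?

25/7

p(4) = 3, p(3) = −4. u₂ = 3 − (−4)·(3 − 4)/((−4) − 3) = 25/7.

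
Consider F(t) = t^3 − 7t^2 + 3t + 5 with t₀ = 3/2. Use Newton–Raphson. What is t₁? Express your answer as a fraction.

56/45

F'(t) = 3t^2 − 14t + 3.
F(3/2) = −23/8, F'(3/2) = −45/4, so t₁ = (3/2) − (−23/8)/(−45/4) = 56/45.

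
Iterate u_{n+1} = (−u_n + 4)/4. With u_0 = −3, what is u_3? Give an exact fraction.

55/64

u_1 = (−(−3) + 4)/4 = 7/4.
u_2 = (−(7/4) + 4)/4 = 9/16.
u_3 = (−(9/16) + 4)/4 = 55/64.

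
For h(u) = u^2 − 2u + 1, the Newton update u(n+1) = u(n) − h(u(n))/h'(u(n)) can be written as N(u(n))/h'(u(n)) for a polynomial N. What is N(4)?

15

h'(u) = 2u − 2.
N(u) = u·h'(u) − h(u) = u·(2u − 2) − (u^2 − 2u + 1) = u^2 − 1.
N(4) = 15.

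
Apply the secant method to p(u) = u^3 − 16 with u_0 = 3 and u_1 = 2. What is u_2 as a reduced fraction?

p(3) = 11, p(2) = −8. u_2 = 2 − (−8)·(2 − 3)/((−8) − 11) = 46/19.

46/19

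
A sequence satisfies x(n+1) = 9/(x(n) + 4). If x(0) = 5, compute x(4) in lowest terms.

x(1) = 9/(5 + 4) = 1.
x(2) = 9/(1 + 4) = 9/5.
x(3) = 9/(9/5 + 4) = 45/29.
x(4) = 9/(45/29 + 4) = 261/161.

261/161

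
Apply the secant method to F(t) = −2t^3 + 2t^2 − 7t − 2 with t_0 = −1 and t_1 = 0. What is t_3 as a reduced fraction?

F(−1) = 9, F(0) = −2. t_2 = 0 − (−2)·(0 − (−1))/((−2) − 9) = −2/11.
F(0) = −2, F(−2/11) = −864/1331. t_3 = (−2/11) − (−864/1331)·((−2/11) − 0)/((−864/1331) − (−2)) = −242/899.

−242/899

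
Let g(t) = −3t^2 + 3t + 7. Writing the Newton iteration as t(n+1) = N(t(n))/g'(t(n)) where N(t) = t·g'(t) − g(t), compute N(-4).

g'(t) = −6t + 3.
N(t) = t·g'(t) − g(t) = t·(−6t + 3) − (−3t^2 + 3t + 7) = −3t^2 − 7.
N(-4) = −55.

−55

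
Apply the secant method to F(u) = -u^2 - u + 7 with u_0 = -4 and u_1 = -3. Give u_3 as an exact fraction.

F(-4) = -5, F(-3) = 1. u_2 = (-3) - 1·((-3) - (-4))/(1 - (-5)) = -19/6.
F(-3) = 1, F(-19/6) = 5/36. u_3 = (-19/6) - (5/36)·((-19/6) - (-3))/((5/36) - 1) = -99/31.

-99/31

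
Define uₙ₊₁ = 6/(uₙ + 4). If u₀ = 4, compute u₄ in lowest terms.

u₁ = 6/(4 + 4) = 3/4.
u₂ = 6/(3/4 + 4) = 24/19.
u₃ = 6/(24/19 + 4) = 57/50.
u₄ = 6/(57/50 + 4) = 300/257.

300/257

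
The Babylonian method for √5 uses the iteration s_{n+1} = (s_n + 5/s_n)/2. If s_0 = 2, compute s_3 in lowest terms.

51841/23184

s_1 = (2 + 5/2)/2 = 9/4.
s_2 = (9/4 + 5/(9/4))/2 = 161/72.
s_3 = (161/72 + 5/(161/72))/2 = 51841/23184.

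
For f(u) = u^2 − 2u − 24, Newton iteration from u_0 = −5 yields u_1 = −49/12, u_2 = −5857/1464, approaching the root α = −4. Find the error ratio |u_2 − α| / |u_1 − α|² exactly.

u_1 − α = −49/12 − (−4) = −49/12 + 4 = −1/12, so |u_1 − α| = 1/12.
u_2 − α = −5857/1464 − (−4) = −5857/1464 + 4 = −1/1464, so |u_2 − α| = 1/1464.
|u_1 − α|² = 1/144.
Ratio = (1/1464) / (1/144) = 6/61.

6/61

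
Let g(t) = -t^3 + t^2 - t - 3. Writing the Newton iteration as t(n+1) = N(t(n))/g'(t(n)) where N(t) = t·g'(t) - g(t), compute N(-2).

g'(t) = -3t^2 + 2t - 1.
N(t) = t·g'(t) - g(t) = t·(-3t^2 + 2t - 1) - (-t^3 + t^2 - t - 3) = -2t^3 + t^2 + 3.
N(-2) = 23.

23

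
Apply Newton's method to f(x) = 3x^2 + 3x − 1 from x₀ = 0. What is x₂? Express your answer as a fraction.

4/15

f'(x) = 6x + 3.
f(0) = −1, f'(0) = 3, so x₁ = 0 − (−1)/3 = 1/3.
f(1/3) = 1/3, f'(1/3) = 5, so x₂ = (1/3) − (1/3)/5 = 4/15.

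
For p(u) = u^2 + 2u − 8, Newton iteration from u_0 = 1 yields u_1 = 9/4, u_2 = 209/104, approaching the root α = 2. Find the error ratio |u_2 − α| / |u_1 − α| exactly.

u_1 − α = 9/4 − 2 = 1/4, so |u_1 − α| = 1/4.
u_2 − α = 209/104 − 2 = 1/104, so |u_2 − α| = 1/104.
Ratio = (1/104) / (1/4) = 1/26.

1/26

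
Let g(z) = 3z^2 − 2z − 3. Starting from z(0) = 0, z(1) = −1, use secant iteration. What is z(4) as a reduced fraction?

g(0) = −3, g(−1) = 2. z(2) = (−1) − 2·((−1) − 0)/(2 − (−3)) = −3/5.
g(−1) = 2, g(−3/5) = −18/25. z(3) = (−3/5) − (−18/25)·((−3/5) − (−1))/((−18/25) − 2) = −12/17.
g(−3/5) = −18/25, g(−12/17) = −27/289. z(4) = (−12/17) − (−27/289)·((−12/17) − (−3/5))/((−27/289) − (−18/25)) = −363/503.

−363/503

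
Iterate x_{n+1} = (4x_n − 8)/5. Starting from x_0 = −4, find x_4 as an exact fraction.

x_1 = (4·(−4) − 8)/5 = −24/5.
x_2 = (4·(−24/5) − 8)/5 = −136/25.
x_3 = (4·(−136/25) − 8)/5 = −744/125.
x_4 = (4·(−744/125) − 8)/5 = −3976/625.

−3976/625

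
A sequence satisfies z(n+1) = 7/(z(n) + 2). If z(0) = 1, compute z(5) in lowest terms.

1295/699

z(1) = 7/(1 + 2) = 7/3.
z(2) = 7/(7/3 + 2) = 21/13.
z(3) = 7/(21/13 + 2) = 91/47.
z(4) = 7/(91/47 + 2) = 329/185.
z(5) = 7/(329/185 + 2) = 1295/699.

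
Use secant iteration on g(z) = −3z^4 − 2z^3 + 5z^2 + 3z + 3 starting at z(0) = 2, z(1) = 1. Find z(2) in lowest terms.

g(2) = −35, g(1) = 6. z(2) = 1 − 6·(1 − 2)/(6 − (−35)) = 47/41.

47/41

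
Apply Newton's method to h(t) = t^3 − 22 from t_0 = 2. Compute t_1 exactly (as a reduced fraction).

19/6

h'(t) = 3t^2.
h(2) = −14, h'(2) = 12, so t_1 = 2 − (−14)/12 = 19/6.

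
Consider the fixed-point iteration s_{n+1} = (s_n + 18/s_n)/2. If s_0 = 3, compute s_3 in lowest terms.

577/136

s_1 = (3 + 18/3)/2 = 9/2.
s_2 = (9/2 + 18/(9/2))/2 = 17/4.
s_3 = (17/4 + 18/(17/4))/2 = 577/136.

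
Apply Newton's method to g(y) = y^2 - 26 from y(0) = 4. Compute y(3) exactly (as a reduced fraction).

1468273/287952

g'(y) = 2y.
g(4) = -10, g'(4) = 8, so y(1) = 4 - (-10)/8 = 21/4.
g(21/4) = 25/16, g'(21/4) = 21/2, so y(2) = (21/4) - (25/16)/(21/2) = 857/168.
g(857/168) = 625/28224, g'(857/168) = 857/84, so y(3) = (857/168) - (625/28224)/(857/84) = 1468273/287952.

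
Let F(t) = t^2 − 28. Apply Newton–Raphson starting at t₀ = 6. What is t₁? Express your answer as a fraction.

F'(t) = 2t.
F(6) = 8, F'(6) = 12, so t₁ = 6 − 8/12 = 16/3.

16/3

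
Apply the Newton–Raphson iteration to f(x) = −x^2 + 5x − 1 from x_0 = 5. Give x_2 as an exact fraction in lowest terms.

f'(x) = −2x + 5.
f(5) = −1, f'(5) = −5, so x_1 = 5 − (−1)/(−5) = 24/5.
f(24/5) = −1/25, f'(24/5) = −23/5, so x_2 = (24/5) − (−1/25)/(−23/5) = 551/115.

551/115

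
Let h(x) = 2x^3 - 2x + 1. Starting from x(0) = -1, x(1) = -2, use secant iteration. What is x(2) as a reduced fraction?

-13/12

h(-1) = 1, h(-2) = -11. x(2) = (-2) - (-11)·((-2) - (-1))/((-11) - 1) = -13/12.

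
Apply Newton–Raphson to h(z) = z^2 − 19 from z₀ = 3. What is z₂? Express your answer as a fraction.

h'(z) = 2z.
h(3) = −10, h'(3) = 6, so z₁ = 3 − (−10)/6 = 14/3.
h(14/3) = 25/9, h'(14/3) = 28/3, so z₂ = (14/3) − (25/9)/(28/3) = 367/84.

367/84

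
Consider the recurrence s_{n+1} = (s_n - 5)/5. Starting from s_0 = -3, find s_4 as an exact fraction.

-783/625

s_1 = ((-3) - 5)/5 = -8/5.
s_2 = ((-8/5) - 5)/5 = -33/25.
s_3 = ((-33/25) - 5)/5 = -158/125.
s_4 = ((-158/125) - 5)/5 = -783/625.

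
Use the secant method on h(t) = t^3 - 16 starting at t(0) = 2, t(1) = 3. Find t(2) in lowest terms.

46/19

h(2) = -8, h(3) = 11. t(2) = 3 - 11·(3 - 2)/(11 - (-8)) = 46/19.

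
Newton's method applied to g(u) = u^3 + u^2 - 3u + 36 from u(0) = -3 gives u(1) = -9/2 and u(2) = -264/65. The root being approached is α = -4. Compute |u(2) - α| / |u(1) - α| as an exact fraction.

u(1) - α = -9/2 - (-4) = -9/2 + 4 = -1/2, so |u(1) - α| = 1/2.
u(2) - α = -264/65 - (-4) = -264/65 + 4 = -4/65, so |u(2) - α| = 4/65.
Ratio = (4/65) / (1/2) = 8/65.

8/65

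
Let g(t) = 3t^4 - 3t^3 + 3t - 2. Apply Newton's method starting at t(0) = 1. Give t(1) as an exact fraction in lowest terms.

g'(t) = 12t^3 - 9t^2 + 3.
g(1) = 1, g'(1) = 6, so t(1) = 1 - 1/6 = 5/6.

5/6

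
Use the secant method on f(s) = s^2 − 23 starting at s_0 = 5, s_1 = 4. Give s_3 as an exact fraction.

f(5) = 2, f(4) = −7. s_2 = 4 − (−7)·(4 − 5)/((−7) − 2) = 43/9.
f(4) = −7, f(43/9) = −14/81. s_3 = (43/9) − (−14/81)·((43/9) − 4)/((−14/81) − (−7)) = 379/79.

379/79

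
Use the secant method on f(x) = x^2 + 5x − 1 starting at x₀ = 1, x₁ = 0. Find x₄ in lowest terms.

f(1) = 5, f(0) = −1. x₂ = 0 − (−1)·(0 − 1)/((−1) − 5) = 1/6.
f(0) = −1, f(1/6) = −5/36. x₃ = (1/6) − (−5/36)·((1/6) − 0)/((−5/36) − (−1)) = 6/31.
f(1/6) = −5/36, f(6/31) = 5/961. x₄ = (6/31) − (5/961)·((6/31) − (1/6))/((5/961) − (−5/36)) = 192/997.

192/997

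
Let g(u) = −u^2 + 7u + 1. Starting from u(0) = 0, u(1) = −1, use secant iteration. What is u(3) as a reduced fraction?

g(0) = 1, g(−1) = −7. u(2) = (−1) − (−7)·((−1) − 0)/((−7) − 1) = −1/8.
g(−1) = −7, g(−1/8) = 7/64. u(3) = (−1/8) − (7/64)·((−1/8) − (−1))/((7/64) − (−7)) = −9/65.

−9/65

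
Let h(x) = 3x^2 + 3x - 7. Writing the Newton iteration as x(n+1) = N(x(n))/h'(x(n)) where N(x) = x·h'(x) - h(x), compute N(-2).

19

h'(x) = 6x + 3.
N(x) = x·h'(x) - h(x) = x·(6x + 3) - (3x^2 + 3x - 7) = 3x^2 + 7.
N(-2) = 19.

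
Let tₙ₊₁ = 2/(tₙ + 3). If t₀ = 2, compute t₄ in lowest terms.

t₁ = 2/(2 + 3) = 2/5.
t₂ = 2/(2/5 + 3) = 10/17.
t₃ = 2/(10/17 + 3) = 34/61.
t₄ = 2/(34/61 + 3) = 122/217.

122/217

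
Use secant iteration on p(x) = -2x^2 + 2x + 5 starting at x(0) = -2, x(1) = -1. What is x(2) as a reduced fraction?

p(-2) = -7, p(-1) = 1. x(2) = (-1) - 1·((-1) - (-2))/(1 - (-7)) = -9/8.

-9/8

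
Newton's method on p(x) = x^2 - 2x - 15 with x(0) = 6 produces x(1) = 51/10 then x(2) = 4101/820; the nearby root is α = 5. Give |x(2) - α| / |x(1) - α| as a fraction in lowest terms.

1/82

x(1) - α = 51/10 - 5 = 1/10, so |x(1) - α| = 1/10.
x(2) - α = 4101/820 - 5 = 1/820, so |x(2) - α| = 1/820.
Ratio = (1/820) / (1/10) = 1/82.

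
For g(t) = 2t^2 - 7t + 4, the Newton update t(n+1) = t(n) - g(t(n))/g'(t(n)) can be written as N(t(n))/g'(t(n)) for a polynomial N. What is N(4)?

g'(t) = 4t - 7.
N(t) = t·g'(t) - g(t) = t·(4t - 7) - (2t^2 - 7t + 4) = 2t^2 - 4.
N(4) = 28.

28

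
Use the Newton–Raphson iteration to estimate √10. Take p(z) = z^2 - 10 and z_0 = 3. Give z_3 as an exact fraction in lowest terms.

1039681/328776

p'(z) = 2z.
p(3) = -1, p'(3) = 6, so z_1 = 3 - (-1)/6 = 19/6.
p(19/6) = 1/36, p'(19/6) = 19/3, so z_2 = (19/6) - (1/36)/(19/3) = 721/228.
p(721/228) = 1/51984, p'(721/228) = 721/114, so z_3 = (721/228) - (1/51984)/(721/114) = 1039681/328776.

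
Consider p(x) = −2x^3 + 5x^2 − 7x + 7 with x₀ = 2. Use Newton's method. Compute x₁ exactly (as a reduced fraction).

p'(x) = −6x^2 + 10x − 7.
p(2) = −3, p'(2) = −11, so x₁ = 2 − (−3)/(−11) = 19/11.

19/11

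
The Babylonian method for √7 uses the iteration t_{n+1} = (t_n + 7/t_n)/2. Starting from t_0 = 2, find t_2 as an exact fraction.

t_1 = (2 + 7/2)/2 = 11/4.
t_2 = (11/4 + 7/(11/4))/2 = 233/88.

233/88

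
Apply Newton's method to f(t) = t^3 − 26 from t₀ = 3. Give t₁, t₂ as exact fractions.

f'(t) = 3t^2.
f(3) = 1, f'(3) = 27, so t₁ = 3 − 1/27 = 80/27.
f(80/27) = 242/19683, f'(80/27) = 6400/243, so t₂ = (80/27) − (242/19683)/(6400/243) = 767879/259200.

t₁ = 80/27, t₂ = 767879/259200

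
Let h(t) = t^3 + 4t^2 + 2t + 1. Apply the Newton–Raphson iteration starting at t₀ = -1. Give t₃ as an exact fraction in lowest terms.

19501/20277

h'(t) = 3t^2 + 8t + 2.
h(-1) = 2, h'(-1) = -3, so t₁ = (-1) - 2/(-3) = -1/3.
h(-1/3) = 20/27, h'(-1/3) = -1/3, so t₂ = (-1/3) - (20/27)/(-1/3) = 17/9.
h(17/9) = 18800/729, h'(17/9) = 751/27, so t₃ = (17/9) - (18800/729)/(751/27) = 19501/20277.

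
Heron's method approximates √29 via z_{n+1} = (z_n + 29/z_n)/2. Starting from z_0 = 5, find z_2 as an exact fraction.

z_1 = (5 + 29/5)/2 = 27/5.
z_2 = (27/5 + 29/(27/5))/2 = 727/135.

727/135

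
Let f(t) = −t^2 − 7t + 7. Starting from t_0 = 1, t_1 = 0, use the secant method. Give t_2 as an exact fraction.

7/8

f(1) = −1, f(0) = 7. t_2 = 0 − 7·(0 − 1)/(7 − (−1)) = 7/8.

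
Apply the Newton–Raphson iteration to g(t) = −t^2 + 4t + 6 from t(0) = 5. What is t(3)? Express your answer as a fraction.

1697233/328776

g'(t) = −2t + 4.
g(5) = 1, g'(5) = −6, so t(1) = 5 − 1/(−6) = 31/6.
g(31/6) = −1/36, g'(31/6) = −19/3, so t(2) = (31/6) − (−1/36)/(−19/3) = 1177/228.
g(1177/228) = −1/51984, g'(1177/228) = −721/114, so t(3) = (1177/228) − (−1/51984)/(−721/114) = 1697233/328776.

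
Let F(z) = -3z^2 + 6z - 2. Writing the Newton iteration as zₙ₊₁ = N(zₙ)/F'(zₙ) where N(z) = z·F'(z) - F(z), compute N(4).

-46

F'(z) = -6z + 6.
N(z) = z·F'(z) - F(z) = z·(-6z + 6) - (-3z^2 + 6z - 2) = -3z^2 + 2.
N(4) = -46.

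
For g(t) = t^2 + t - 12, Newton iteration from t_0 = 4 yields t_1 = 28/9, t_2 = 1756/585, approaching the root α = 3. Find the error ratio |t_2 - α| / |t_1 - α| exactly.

1/65

t_1 - α = 28/9 - 3 = 1/9, so |t_1 - α| = 1/9.
t_2 - α = 1756/585 - 3 = 1/585, so |t_2 - α| = 1/585.
Ratio = (1/585) / (1/9) = 1/65.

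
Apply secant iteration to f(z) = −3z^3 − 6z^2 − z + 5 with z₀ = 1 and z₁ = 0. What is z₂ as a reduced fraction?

f(1) = −5, f(0) = 5. z₂ = 0 − 5·(0 − 1)/(5 − (−5)) = 1/2.

1/2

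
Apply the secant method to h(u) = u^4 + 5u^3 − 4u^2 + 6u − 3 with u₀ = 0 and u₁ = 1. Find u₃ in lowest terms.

2379/4939

h(0) = −3, h(1) = 5. u₂ = 1 − 5·(1 − 0)/(5 − (−3)) = 3/8.
h(1) = 5, h(3/8) = −4215/4096. u₃ = (3/8) − (−4215/4096)·((3/8) − 1)/((−4215/4096) − 5) = 2379/4939.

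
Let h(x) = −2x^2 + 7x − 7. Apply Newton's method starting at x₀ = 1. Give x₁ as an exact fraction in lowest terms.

5/3

h'(x) = −4x + 7.
h(1) = −2, h'(1) = 3, so x₁ = 1 − (−2)/3 = 5/3.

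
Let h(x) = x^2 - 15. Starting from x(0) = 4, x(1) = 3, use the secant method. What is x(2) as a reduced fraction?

h(4) = 1, h(3) = -6. x(2) = 3 - (-6)·(3 - 4)/((-6) - 1) = 27/7.

27/7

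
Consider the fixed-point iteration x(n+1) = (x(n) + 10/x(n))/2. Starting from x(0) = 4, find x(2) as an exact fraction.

x(1) = (4 + 10/4)/2 = 13/4.
x(2) = (13/4 + 10/(13/4))/2 = 329/104.

329/104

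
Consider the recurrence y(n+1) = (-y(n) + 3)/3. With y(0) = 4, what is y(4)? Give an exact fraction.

64/81

y(1) = (-4 + 3)/3 = -1/3.
y(2) = (-(-1/3) + 3)/3 = 10/9.
y(3) = (-(10/9) + 3)/3 = 17/27.
y(4) = (-(17/27) + 3)/3 = 64/81.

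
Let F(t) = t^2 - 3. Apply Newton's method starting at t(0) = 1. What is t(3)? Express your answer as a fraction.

97/56

F'(t) = 2t.
F(1) = -2, F'(1) = 2, so t(1) = 1 - (-2)/2 = 2.
F(2) = 1, F'(2) = 4, so t(2) = 2 - 1/4 = 7/4.
F(7/4) = 1/16, F'(7/4) = 7/2, so t(3) = (7/4) - (1/16)/(7/2) = 97/56.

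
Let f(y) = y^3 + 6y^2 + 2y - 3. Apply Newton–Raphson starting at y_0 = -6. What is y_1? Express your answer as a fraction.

f'(y) = 3y^2 + 12y + 2.
f(-6) = -15, f'(-6) = 38, so y_1 = (-6) - (-15)/38 = -213/38.

-213/38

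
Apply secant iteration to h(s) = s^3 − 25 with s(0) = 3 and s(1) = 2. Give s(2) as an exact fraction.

55/19

h(3) = 2, h(2) = −17. s(2) = 2 − (−17)·(2 − 3)/((−17) − 2) = 55/19.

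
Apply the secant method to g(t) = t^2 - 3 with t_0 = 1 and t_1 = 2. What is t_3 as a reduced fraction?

g(1) = -2, g(2) = 1. t_2 = 2 - 1·(2 - 1)/(1 - (-2)) = 5/3.
g(2) = 1, g(5/3) = -2/9. t_3 = (5/3) - (-2/9)·((5/3) - 2)/((-2/9) - 1) = 19/11.

19/11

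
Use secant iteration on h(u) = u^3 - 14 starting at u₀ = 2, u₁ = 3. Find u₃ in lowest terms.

18386/7693

h(2) = -6, h(3) = 13. u₂ = 3 - 13·(3 - 2)/(13 - (-6)) = 44/19.
h(3) = 13, h(44/19) = -10842/6859. u₃ = (44/19) - (-10842/6859)·((44/19) - 3)/((-10842/6859) - 13) = 18386/7693.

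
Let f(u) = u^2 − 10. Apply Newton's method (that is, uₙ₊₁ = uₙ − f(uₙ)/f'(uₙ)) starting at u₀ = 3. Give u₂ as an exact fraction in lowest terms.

f'(u) = 2u.
f(3) = −1, f'(3) = 6, so u₁ = 3 − (−1)/6 = 19/6.
f(19/6) = 1/36, f'(19/6) = 19/3, so u₂ = (19/6) − (1/36)/(19/3) = 721/228.

721/228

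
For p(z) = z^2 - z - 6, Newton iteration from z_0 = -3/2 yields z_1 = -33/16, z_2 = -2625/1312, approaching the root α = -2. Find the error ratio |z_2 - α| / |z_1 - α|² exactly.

z_1 - α = -33/16 - (-2) = -33/16 + 2 = -1/16, so |z_1 - α| = 1/16.
z_2 - α = -2625/1312 - (-2) = -2625/1312 + 2 = -1/1312, so |z_2 - α| = 1/1312.
|z_1 - α|² = 1/256.
Ratio = (1/1312) / (1/256) = 8/41.

8/41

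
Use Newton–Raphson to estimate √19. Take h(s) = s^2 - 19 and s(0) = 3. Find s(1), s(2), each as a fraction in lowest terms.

h'(s) = 2s.
h(3) = -10, h'(3) = 6, so s(1) = 3 - (-10)/6 = 14/3.
h(14/3) = 25/9, h'(14/3) = 28/3, so s(2) = (14/3) - (25/9)/(28/3) = 367/84.

s(1) = 14/3, s(2) = 367/84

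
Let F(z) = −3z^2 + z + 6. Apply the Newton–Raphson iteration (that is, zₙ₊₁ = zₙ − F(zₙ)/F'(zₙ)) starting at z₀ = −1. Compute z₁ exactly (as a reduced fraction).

−9/7

F'(z) = −6z + 1.
F(−1) = 2, F'(−1) = 7, so z₁ = (−1) − 2/7 = −9/7.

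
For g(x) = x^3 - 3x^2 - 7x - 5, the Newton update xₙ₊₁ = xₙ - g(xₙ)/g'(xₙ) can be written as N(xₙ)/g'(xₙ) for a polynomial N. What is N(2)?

9

g'(x) = 3x^2 - 6x - 7.
N(x) = x·g'(x) - g(x) = x·(3x^2 - 6x - 7) - (x^3 - 3x^2 - 7x - 5) = 2x^3 - 3x^2 + 5.
N(2) = 9.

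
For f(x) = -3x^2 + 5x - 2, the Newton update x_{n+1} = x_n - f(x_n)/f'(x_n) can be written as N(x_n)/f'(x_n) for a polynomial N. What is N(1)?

-1

f'(x) = -6x + 5.
N(x) = x·f'(x) - f(x) = x·(-6x + 5) - (-3x^2 + 5x - 2) = -3x^2 + 2.
N(1) = -1.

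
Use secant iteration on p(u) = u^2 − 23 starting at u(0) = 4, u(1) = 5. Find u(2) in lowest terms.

43/9

p(4) = −7, p(5) = 2. u(2) = 5 − 2·(5 − 4)/(2 − (−7)) = 43/9.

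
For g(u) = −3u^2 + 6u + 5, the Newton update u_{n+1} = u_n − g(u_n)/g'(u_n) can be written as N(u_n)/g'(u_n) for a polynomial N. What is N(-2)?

g'(u) = −6u + 6.
N(u) = u·g'(u) − g(u) = u·(−6u + 6) − (−3u^2 + 6u + 5) = −3u^2 − 5.
N(-2) = −17.

−17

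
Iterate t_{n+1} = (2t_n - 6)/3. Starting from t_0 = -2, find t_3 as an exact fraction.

t_1 = (2·(-2) - 6)/3 = -10/3.
t_2 = (2·(-10/3) - 6)/3 = -38/9.
t_3 = (2·(-38/9) - 6)/3 = -130/27.

-130/27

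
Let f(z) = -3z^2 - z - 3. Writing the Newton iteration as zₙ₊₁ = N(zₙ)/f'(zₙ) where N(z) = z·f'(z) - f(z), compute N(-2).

-9

f'(z) = -6z - 1.
N(z) = z·f'(z) - f(z) = z·(-6z - 1) - (-3z^2 - z - 3) = -3z^2 + 3.
N(-2) = -9.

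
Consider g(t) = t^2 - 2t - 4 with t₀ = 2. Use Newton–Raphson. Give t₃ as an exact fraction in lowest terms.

68/21

g'(t) = 2t - 2.
g(2) = -4, g'(2) = 2, so t₁ = 2 - (-4)/2 = 4.
g(4) = 4, g'(4) = 6, so t₂ = 4 - 4/6 = 10/3.
g(10/3) = 4/9, g'(10/3) = 14/3, so t₃ = (10/3) - (4/9)/(14/3) = 68/21.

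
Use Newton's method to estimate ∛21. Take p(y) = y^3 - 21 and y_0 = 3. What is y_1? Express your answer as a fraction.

25/9

p'(y) = 3y^2.
p(3) = 6, p'(3) = 27, so y_1 = 3 - 6/27 = 25/9.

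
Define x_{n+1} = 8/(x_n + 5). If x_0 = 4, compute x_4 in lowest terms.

2696/2109

x_1 = 8/(4 + 5) = 8/9.
x_2 = 8/(8/9 + 5) = 72/53.
x_3 = 8/(72/53 + 5) = 424/337.
x_4 = 8/(424/337 + 5) = 2696/2109.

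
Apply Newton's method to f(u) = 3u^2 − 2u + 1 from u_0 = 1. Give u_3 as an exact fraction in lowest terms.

f'(u) = 6u − 2.
f(1) = 2, f'(1) = 4, so u_1 = 1 − 2/4 = 1/2.
f(1/2) = 3/4, f'(1/2) = 1, so u_2 = (1/2) − (3/4)/1 = −1/4.
f(−1/4) = 27/16, f'(−1/4) = −7/2, so u_3 = (−1/4) − (27/16)/(−7/2) = 13/56.

13/56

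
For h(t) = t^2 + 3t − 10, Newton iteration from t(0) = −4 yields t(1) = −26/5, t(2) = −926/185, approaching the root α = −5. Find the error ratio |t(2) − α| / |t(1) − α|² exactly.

5/37

t(1) − α = −26/5 − (−5) = −26/5 + 5 = −1/5, so |t(1) − α| = 1/5.
t(2) − α = −926/185 − (−5) = −926/185 + 5 = −1/185, so |t(2) − α| = 1/185.
|t(1) − α|² = 1/25.
Ratio = (1/185) / (1/25) = 5/37.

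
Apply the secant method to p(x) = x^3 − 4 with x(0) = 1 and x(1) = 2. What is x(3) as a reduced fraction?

169/109

p(1) = −3, p(2) = 4. x(2) = 2 − 4·(2 − 1)/(4 − (−3)) = 10/7.
p(2) = 4, p(10/7) = −372/343. x(3) = (10/7) − (−372/343)·((10/7) − 2)/((−372/343) − 4) = 169/109.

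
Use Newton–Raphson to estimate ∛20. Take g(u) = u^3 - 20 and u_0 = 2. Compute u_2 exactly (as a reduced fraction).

g'(u) = 3u^2.
g(2) = -12, g'(2) = 12, so u_1 = 2 - (-12)/12 = 3.
g(3) = 7, g'(3) = 27, so u_2 = 3 - 7/27 = 74/27.

74/27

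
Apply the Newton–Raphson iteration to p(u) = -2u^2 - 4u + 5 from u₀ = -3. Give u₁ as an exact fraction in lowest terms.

-23/8

p'(u) = -4u - 4.
p(-3) = -1, p'(-3) = 8, so u₁ = (-3) - (-1)/8 = -23/8.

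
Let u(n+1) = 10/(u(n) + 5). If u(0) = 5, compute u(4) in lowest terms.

u(1) = 10/(5 + 5) = 1.
u(2) = 10/(1 + 5) = 5/3.
u(3) = 10/(5/3 + 5) = 3/2.
u(4) = 10/(3/2 + 5) = 20/13.

20/13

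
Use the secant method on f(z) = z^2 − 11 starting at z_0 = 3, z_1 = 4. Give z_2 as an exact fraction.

f(3) = −2, f(4) = 5. z_2 = 4 − 5·(4 − 3)/(5 − (−2)) = 23/7.

23/7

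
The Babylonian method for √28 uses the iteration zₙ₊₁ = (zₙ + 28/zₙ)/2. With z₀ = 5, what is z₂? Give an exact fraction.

5609/1060

z₁ = (5 + 28/5)/2 = 53/10.
z₂ = (53/10 + 28/(53/10))/2 = 5609/1060.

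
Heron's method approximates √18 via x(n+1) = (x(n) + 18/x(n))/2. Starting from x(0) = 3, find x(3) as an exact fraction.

577/136

x(1) = (3 + 18/3)/2 = 9/2.
x(2) = (9/2 + 18/(9/2))/2 = 17/4.
x(3) = (17/4 + 18/(17/4))/2 = 577/136.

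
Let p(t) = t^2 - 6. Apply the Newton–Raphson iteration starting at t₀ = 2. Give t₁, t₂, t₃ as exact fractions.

p'(t) = 2t.
p(2) = -2, p'(2) = 4, so t₁ = 2 - (-2)/4 = 5/2.
p(5/2) = 1/4, p'(5/2) = 5, so t₂ = (5/2) - (1/4)/5 = 49/20.
p(49/20) = 1/400, p'(49/20) = 49/10, so t₃ = (49/20) - (1/400)/(49/10) = 4801/1960.

t₁ = 5/2, t₂ = 49/20, t₃ = 4801/1960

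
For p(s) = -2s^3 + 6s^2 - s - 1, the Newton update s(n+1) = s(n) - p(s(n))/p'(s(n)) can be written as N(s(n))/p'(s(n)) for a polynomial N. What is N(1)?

3

p'(s) = -6s^2 + 12s - 1.
N(s) = s·p'(s) - p(s) = s·(-6s^2 + 12s - 1) - (-2s^3 + 6s^2 - s - 1) = -4s^3 + 6s^2 + 1.
N(1) = 3.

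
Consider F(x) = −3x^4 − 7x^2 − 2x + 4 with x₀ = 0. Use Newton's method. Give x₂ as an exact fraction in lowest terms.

F'(x) = −12x^3 − 14x − 2.
F(0) = 4, F'(0) = −2, so x₁ = 0 − 4/(−2) = 2.
F(2) = −76, F'(2) = −126, so x₂ = 2 − (−76)/(−126) = 88/63.

88/63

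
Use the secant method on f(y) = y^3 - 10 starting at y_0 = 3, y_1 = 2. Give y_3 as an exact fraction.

4925/2282

f(3) = 17, f(2) = -2. y_2 = 2 - (-2)·(2 - 3)/((-2) - 17) = 40/19.
f(2) = -2, f(40/19) = -4590/6859. y_3 = (40/19) - (-4590/6859)·((40/19) - 2)/((-4590/6859) - (-2)) = 4925/2282.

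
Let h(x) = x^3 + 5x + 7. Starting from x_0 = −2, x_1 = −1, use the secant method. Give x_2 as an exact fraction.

h(−2) = −11, h(−1) = 1. x_2 = (−1) − 1·((−1) − (−2))/(1 − (−11)) = −13/12.

−13/12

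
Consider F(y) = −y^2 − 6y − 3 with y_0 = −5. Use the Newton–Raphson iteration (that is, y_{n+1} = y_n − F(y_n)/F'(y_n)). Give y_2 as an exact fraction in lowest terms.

−109/20

F'(y) = −2y − 6.
F(−5) = 2, F'(−5) = 4, so y_1 = (−5) − 2/4 = −11/2.
F(−11/2) = −1/4, F'(−11/2) = 5, so y_2 = (−11/2) − (−1/4)/5 = −109/20.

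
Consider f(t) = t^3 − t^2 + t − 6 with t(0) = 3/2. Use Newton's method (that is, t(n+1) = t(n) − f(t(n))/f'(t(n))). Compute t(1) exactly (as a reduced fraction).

42/19

f'(t) = 3t^2 − 2t + 1.
f(3/2) = −27/8, f'(3/2) = 19/4, so t(1) = (3/2) − (−27/8)/(19/4) = 42/19.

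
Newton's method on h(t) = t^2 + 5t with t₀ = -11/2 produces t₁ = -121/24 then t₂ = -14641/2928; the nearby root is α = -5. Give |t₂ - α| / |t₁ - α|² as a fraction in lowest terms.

t₁ - α = -121/24 - (-5) = -121/24 + 5 = -1/24, so |t₁ - α| = 1/24.
t₂ - α = -14641/2928 - (-5) = -14641/2928 + 5 = -1/2928, so |t₂ - α| = 1/2928.
|t₁ - α|² = 1/576.
Ratio = (1/2928) / (1/576) = 12/61.

12/61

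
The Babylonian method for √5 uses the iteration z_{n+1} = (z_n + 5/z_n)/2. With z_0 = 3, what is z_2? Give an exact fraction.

47/21

z_1 = (3 + 5/3)/2 = 7/3.
z_2 = (7/3 + 5/(7/3))/2 = 47/21.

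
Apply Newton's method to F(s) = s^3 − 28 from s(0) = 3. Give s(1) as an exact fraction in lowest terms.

F'(s) = 3s^2.
F(3) = −1, F'(3) = 27, so s(1) = 3 − (−1)/27 = 82/27.

82/27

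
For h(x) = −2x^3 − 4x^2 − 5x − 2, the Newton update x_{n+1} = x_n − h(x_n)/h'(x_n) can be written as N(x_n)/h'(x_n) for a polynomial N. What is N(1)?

−6

h'(x) = −6x^2 − 8x − 5.
N(x) = x·h'(x) − h(x) = x·(−6x^2 − 8x − 5) − (−2x^3 − 4x^2 − 5x − 2) = −4x^3 − 4x^2 + 2.
N(1) = −6.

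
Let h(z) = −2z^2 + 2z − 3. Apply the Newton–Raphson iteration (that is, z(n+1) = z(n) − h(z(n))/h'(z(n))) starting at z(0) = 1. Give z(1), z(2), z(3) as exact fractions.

z(1) = −1/2, z(2) = 5/8, z(3) = −71/16

h'(z) = −4z + 2.
h(1) = −3, h'(1) = −2, so z(1) = 1 − (−3)/(−2) = −1/2.
h(−1/2) = −9/2, h'(−1/2) = 4, so z(2) = (−1/2) − (−9/2)/4 = 5/8.
h(5/8) = −81/32, h'(5/8) = −1/2, so z(3) = (5/8) − (−81/32)/(−1/2) = −71/16.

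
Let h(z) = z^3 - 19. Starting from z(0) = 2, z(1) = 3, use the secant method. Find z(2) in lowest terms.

49/19

h(2) = -11, h(3) = 8. z(2) = 3 - 8·(3 - 2)/(8 - (-11)) = 49/19.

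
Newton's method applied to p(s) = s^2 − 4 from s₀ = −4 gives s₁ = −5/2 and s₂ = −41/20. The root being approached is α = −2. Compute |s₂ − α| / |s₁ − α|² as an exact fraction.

1/5

s₁ − α = −5/2 − (−2) = −5/2 + 2 = −1/2, so |s₁ − α| = 1/2.
s₂ − α = −41/20 − (−2) = −41/20 + 2 = −1/20, so |s₂ − α| = 1/20.
|s₁ − α|² = 1/4.
Ratio = (1/20) / (1/4) = 1/5.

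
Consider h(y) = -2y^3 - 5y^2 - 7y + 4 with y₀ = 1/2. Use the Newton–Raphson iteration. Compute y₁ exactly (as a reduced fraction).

h'(y) = -6y^2 - 10y - 7.
h(1/2) = -1, h'(1/2) = -27/2, so y₁ = (1/2) - (-1)/(-27/2) = 23/54.

23/54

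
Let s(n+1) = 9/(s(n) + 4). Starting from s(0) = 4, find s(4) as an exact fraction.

2124/1313

s(1) = 9/(4 + 4) = 9/8.
s(2) = 9/(9/8 + 4) = 72/41.
s(3) = 9/(72/41 + 4) = 369/236.
s(4) = 9/(369/236 + 4) = 2124/1313.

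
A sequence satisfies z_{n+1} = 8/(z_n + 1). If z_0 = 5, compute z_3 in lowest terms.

z_1 = 8/(5 + 1) = 4/3.
z_2 = 8/(4/3 + 1) = 24/7.
z_3 = 8/(24/7 + 1) = 56/31.

56/31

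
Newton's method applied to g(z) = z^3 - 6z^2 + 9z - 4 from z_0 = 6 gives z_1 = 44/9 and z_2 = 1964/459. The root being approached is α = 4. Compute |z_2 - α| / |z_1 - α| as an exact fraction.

z_1 - α = 44/9 - 4 = 8/9, so |z_1 - α| = 8/9.
z_2 - α = 1964/459 - 4 = 128/459, so |z_2 - α| = 128/459.
Ratio = (128/459) / (8/9) = 16/51.

16/51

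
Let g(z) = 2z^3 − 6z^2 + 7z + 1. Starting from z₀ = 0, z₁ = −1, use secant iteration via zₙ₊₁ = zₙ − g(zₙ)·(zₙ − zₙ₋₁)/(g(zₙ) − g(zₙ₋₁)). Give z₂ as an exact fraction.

g(0) = 1, g(−1) = −14. z₂ = (−1) − (−14)·((−1) − 0)/((−14) − 1) = −1/15.

−1/15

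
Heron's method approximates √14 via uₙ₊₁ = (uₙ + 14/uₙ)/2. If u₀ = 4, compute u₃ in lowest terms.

u₁ = (4 + 14/4)/2 = 15/4.
u₂ = (15/4 + 14/(15/4))/2 = 449/120.
u₃ = (449/120 + 14/(449/120))/2 = 403201/107760.

403201/107760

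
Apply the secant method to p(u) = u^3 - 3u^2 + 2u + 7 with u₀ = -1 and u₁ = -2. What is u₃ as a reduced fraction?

p(-1) = 1, p(-2) = -17. u₂ = (-2) - (-17)·((-2) - (-1))/((-17) - 1) = -19/18.
p(-2) = -17, p(-19/18) = 2159/5832. u₃ = (-19/18) - (2159/5832)·((-19/18) - (-2))/((2159/5832) - (-17)) = -6410/5959.

-6410/5959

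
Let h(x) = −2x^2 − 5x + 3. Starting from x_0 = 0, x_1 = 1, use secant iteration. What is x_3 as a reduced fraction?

h(0) = 3, h(1) = −4. x_2 = 1 − (−4)·(1 − 0)/((−4) − 3) = 3/7.
h(1) = −4, h(3/7) = 24/49. x_3 = (3/7) − (24/49)·((3/7) − 1)/((24/49) − (−4)) = 27/55.

27/55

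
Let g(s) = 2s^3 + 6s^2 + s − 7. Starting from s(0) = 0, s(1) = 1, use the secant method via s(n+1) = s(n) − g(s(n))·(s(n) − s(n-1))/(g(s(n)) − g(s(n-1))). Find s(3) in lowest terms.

g(0) = −7, g(1) = 2. s(2) = 1 − 2·(1 − 0)/(2 − (−7)) = 7/9.
g(1) = 2, g(7/9) = −1204/729. s(3) = (7/9) − (−1204/729)·((7/9) − 1)/((−1204/729) − 2) = 1169/1331.

1169/1331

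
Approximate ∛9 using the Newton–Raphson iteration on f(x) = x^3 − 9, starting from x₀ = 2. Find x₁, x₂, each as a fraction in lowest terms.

x₁ = 25/12, x₂ = 23401/11250

f'(x) = 3x^2.
f(2) = −1, f'(2) = 12, so x₁ = 2 − (−1)/12 = 25/12.
f(25/12) = 73/1728, f'(25/12) = 625/48, so x₂ = (25/12) − (73/1728)/(625/48) = 23401/11250.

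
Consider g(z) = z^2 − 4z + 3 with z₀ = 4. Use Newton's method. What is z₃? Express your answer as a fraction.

g'(z) = 2z − 4.
g(4) = 3, g'(4) = 4, so z₁ = 4 − 3/4 = 13/4.
g(13/4) = 9/16, g'(13/4) = 5/2, so z₂ = (13/4) − (9/16)/(5/2) = 121/40.
g(121/40) = 81/1600, g'(121/40) = 41/20, so z₃ = (121/40) − (81/1600)/(41/20) = 9841/3280.

9841/3280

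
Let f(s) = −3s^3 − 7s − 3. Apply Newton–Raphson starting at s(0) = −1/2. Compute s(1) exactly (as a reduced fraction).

f'(s) = −9s^2 − 7.
f(−1/2) = 7/8, f'(−1/2) = −37/4, so s(1) = (−1/2) − (7/8)/(−37/4) = −15/37.

−15/37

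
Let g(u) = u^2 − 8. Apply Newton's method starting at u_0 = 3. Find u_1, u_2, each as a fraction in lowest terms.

g'(u) = 2u.
g(3) = 1, g'(3) = 6, so u_1 = 3 − 1/6 = 17/6.
g(17/6) = 1/36, g'(17/6) = 17/3, so u_2 = (17/6) − (1/36)/(17/3) = 577/204.

u_1 = 17/6, u_2 = 577/204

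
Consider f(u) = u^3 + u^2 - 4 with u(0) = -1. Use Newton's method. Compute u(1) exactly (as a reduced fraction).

3

f'(u) = 3u^2 + 2u.
f(-1) = -4, f'(-1) = 1, so u(1) = (-1) - (-4)/1 = 3.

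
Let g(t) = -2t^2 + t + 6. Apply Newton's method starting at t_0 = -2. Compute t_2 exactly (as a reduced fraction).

g'(t) = -4t + 1.
g(-2) = -4, g'(-2) = 9, so t_1 = (-2) - (-4)/9 = -14/9.
g(-14/9) = -32/81, g'(-14/9) = 65/9, so t_2 = (-14/9) - (-32/81)/(65/9) = -878/585.

-878/585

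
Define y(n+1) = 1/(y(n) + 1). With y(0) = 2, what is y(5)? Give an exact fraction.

y(1) = 1/(2 + 1) = 1/3.
y(2) = 1/(1/3 + 1) = 3/4.
y(3) = 1/(3/4 + 1) = 4/7.
y(4) = 1/(4/7 + 1) = 7/11.
y(5) = 1/(7/11 + 1) = 11/18.

11/18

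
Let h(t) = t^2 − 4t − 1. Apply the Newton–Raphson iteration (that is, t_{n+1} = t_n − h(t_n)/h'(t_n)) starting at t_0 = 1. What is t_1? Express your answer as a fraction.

h'(t) = 2t − 4.
h(1) = −4, h'(1) = −2, so t_1 = 1 − (−4)/(−2) = −1.

−1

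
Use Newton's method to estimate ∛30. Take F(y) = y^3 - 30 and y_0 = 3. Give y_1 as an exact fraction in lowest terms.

F'(y) = 3y^2.
F(3) = -3, F'(3) = 27, so y_1 = 3 - (-3)/27 = 28/9.

28/9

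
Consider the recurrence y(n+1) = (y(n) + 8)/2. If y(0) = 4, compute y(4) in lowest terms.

y(1) = (4 + 8)/2 = 6.
y(2) = (6 + 8)/2 = 7.
y(3) = (7 + 8)/2 = 15/2.
y(4) = ((15/2) + 8)/2 = 31/4.

31/4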